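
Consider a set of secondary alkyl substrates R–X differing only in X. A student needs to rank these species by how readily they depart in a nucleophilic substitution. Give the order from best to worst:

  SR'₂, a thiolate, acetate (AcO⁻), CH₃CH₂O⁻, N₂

N₂ > SR'₂ > acetate (AcO⁻) > a thiolate > CH₃CH₂O⁻

The more stable X⁻ (or X) is on its own — i.e. the weaker a base it is — the better a leaving group it makes.
N₂: no meaningful conjugate acid; N₂ departs as an exceptionally stable neutral molecule
SR'₂: pKₐ(R'₂SH⁺) ≈ -7
acetate (AcO⁻): pKₐ(CH₃COOH) ≈ 4.8
a thiolate: pKₐ(RSH (a thiol)) ≈ 10.5
CH₃CH₂O⁻: pKₐ(CH₃CH₂OH) ≈ 16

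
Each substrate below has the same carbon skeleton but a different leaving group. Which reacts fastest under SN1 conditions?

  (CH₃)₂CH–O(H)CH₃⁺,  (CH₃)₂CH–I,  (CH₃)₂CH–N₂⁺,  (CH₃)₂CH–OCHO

Same R in every case — rank the leaving groups.
Leaving-group ability tracks the stability of the departed species; conjugate-acid pKₐ is the usual yardstick (lower pKₐ → better LG).
(CH₃)₂CH–N₂⁺ loses N₂: no meaningful conjugate acid; N₂ departs as an exceptionally stable neutral molecule
(CH₃)₂CH–I loses I⁻: pKₐ(HI) ≈ -10
(CH₃)₂CH–O(H)CH₃⁺ loses R'OH: pKₐ(R'OH₂⁺) ≈ -2.4
(CH₃)₂CH–OCHO loses HCOO⁻: pKₐ(HCOOH) ≈ 3.8

(CH₃)₂CH–N₂⁺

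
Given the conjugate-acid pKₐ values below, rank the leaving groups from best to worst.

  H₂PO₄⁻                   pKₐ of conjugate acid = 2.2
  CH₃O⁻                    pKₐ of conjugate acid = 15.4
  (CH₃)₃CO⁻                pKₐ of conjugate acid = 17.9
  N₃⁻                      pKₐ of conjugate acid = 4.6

Lower conjugate-acid pKₐ ⇒ weaker base ⇒ better leaving group.
Sorting by the given values: H₂PO₄⁻ (2.2), N₃⁻ (4.6), CH₃O⁻ (15.4), (CH₃)₃CO⁻ (17.9).

H₂PO₄⁻ > N₃⁻ > CH₃O⁻ > (CH₃)₃CO⁻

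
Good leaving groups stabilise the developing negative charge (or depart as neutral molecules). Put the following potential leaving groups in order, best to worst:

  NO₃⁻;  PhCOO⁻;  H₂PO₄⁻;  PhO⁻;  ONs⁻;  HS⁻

ONs⁻ > NO₃⁻ > H₂PO₄⁻ > PhCOO⁻ > HS⁻ > PhO⁻

A good leaving group is a weak base: the lower the pKₐ of its conjugate acid, the more readily it departs.
ONs⁻: pKₐ(p-O₂NC₆H₄SO₃H) ≈ -3.5
NO₃⁻: pKₐ(HNO₃) ≈ -1.3
H₂PO₄⁻: pKₐ(H₃PO₄) ≈ 2.1
PhCOO⁻: pKₐ(C₆H₅COOH) ≈ 4.2
HS⁻: pKₐ(H₂S) ≈ 7
PhO⁻: pKₐ(C₆H₅OH (phenol)) ≈ 10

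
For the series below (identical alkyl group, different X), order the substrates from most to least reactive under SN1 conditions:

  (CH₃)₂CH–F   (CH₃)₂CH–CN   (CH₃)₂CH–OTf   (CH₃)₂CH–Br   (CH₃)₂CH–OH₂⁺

With the same alkyl group throughout, only the leaving group differentiates the rates.
The more stable X⁻ (or X) is on its own — i.e. the weaker a base it is — the better a leaving group it makes.
(CH₃)₂CH–OTf loses OTf⁻: pKₐ(CF₃SO₃H (triflic acid)) ≈ -14
(CH₃)₂CH–Br loses Br⁻: pKₐ(HBr) ≈ -9
(CH₃)₂CH–OH₂⁺ loses H₂O: pKₐ(H₃O⁺) ≈ -1.7
(CH₃)₂CH–F loses F⁻: pKₐ(HF) ≈ 3.2
(CH₃)₂CH–CN loses CN⁻: pKₐ(HCN) ≈ 9.2

(CH₃)₂CH–OTf > (CH₃)₂CH–Br > (CH₃)₂CH–OH₂⁺ > (CH₃)₂CH–F > (CH₃)₂CH–CN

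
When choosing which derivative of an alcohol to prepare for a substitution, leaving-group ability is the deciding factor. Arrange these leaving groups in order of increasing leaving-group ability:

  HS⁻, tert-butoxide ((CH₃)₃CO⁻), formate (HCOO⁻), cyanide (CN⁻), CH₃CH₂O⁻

tert-butoxide ((CH₃)₃CO⁻) < CH₃CH₂O⁻ < cyanide (CN⁻) < HS⁻ < formate (HCOO⁻)

formate (HCOO⁻): pKₐ(HCOOH) ≈ 3.8
HS⁻: pKₐ(H₂S) ≈ 7
cyanide (CN⁻): pKₐ(HCN) ≈ 9.2
CH₃CH₂O⁻: pKₐ(CH₃CH₂OH) ≈ 16
tert-butoxide ((CH₃)₃CO⁻): pKₐ(t-BuOH) ≈ 18
The question asks for worst first, so the sequence is read in increasing leaving-group ability.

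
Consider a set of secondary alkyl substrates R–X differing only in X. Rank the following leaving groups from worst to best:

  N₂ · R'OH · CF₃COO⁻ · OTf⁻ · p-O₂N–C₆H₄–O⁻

p-O₂N–C₆H₄–O⁻ < CF₃COO⁻ < R'OH < OTf⁻ < N₂

A good leaving group is a weak base: the lower the pKₐ of its conjugate acid, the more readily it departs.
N₂: no meaningful conjugate acid; N₂ departs as an exceptionally stable neutral molecule
OTf⁻: pKₐ(CF₃SO₃H (triflic acid)) ≈ -14
R'OH: pKₐ(R'OH₂⁺) ≈ -2.4
CF₃COO⁻: pKₐ(CF₃COOH) ≈ 0.2
p-O₂N–C₆H₄–O⁻: pKₐ(p-nitrophenol) ≈ 7.2
Reversing gives the worst-to-best order requested.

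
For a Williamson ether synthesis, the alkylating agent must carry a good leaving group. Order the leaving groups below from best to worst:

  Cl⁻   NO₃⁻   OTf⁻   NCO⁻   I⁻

OTf⁻ > I⁻ > Cl⁻ > NO₃⁻ > NCO⁻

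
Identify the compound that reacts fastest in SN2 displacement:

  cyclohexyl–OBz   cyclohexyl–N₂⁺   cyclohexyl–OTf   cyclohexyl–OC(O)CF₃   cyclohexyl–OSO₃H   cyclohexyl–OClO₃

cyclohexyl–N₂⁺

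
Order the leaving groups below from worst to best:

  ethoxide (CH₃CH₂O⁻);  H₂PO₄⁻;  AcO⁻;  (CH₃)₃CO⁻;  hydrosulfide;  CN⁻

(CH₃)₃CO⁻ < ethoxide (CH₃CH₂O⁻) < CN⁻ < hydrosulfide < AcO⁻ < H₂PO₄⁻

Rank by basicity of the departing species: weakest base leaves most easily.
H₂PO₄⁻: pKₐ(H₃PO₄) ≈ 2.1
AcO⁻: pKₐ(CH₃COOH) ≈ 4.8
hydrosulfide: pKₐ(H₂S) ≈ 7
CN⁻: pKₐ(HCN) ≈ 9.2
ethoxide (CH₃CH₂O⁻): pKₐ(CH₃CH₂OH) ≈ 16
(CH₃)₃CO⁻: pKₐ(t-BuOH) ≈ 18
Listed from poorest to best leaving group as asked.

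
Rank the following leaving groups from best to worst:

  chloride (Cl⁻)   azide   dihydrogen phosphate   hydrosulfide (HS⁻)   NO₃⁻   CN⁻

chloride (Cl⁻): pKₐ(HCl) ≈ -7
NO₃⁻: pKₐ(HNO₃) ≈ -1.3
dihydrogen phosphate: pKₐ(H₃PO₄) ≈ 2.1
azide: pKₐ(HN₃) ≈ 4.7
hydrosulfide (HS⁻): pKₐ(H₂S) ≈ 7
CN⁻: pKₐ(HCN) ≈ 9.2

chloride (Cl⁻) > NO₃⁻ > dihydrogen phosphate > azide > hydrosulfide (HS⁻) > CN⁻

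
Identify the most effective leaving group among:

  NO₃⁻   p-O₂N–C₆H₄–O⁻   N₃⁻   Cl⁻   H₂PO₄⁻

Cl⁻

Rank by basicity of the departing species: weakest base leaves most easily.
Cl⁻: pKₐ(HCl) ≈ -7
NO₃⁻: pKₐ(HNO₃) ≈ -1.3
H₂PO₄⁻: pKₐ(H₃PO₄) ≈ 2.1
N₃⁻: pKₐ(HN₃) ≈ 4.7
p-O₂N–C₆H₄–O⁻: pKₐ(p-nitrophenol) ≈ 7.2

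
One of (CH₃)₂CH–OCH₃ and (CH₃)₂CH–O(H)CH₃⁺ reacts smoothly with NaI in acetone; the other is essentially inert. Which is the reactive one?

From (CH₃)₂CH–OCH₃ the departing group would be CH₃O⁻ (pKₐ(CH₃OH) ≈ 15.5). Strong base; alkoxides do not leave unassisted.
From (CH₃)₂CH–O(H)CH₃⁺ the leaving group is R'OH (pKₐ(R'OH₂⁺) ≈ -2.4). Neutral; leaves from a protonated ether (an oxonium ion, R–O(H)R'⁺).
(In practice (CH₃)₂CH–O(H)CH₃⁺ is made from (CH₃)₂CH–OCH₃ by protonation with concentrated HI, allowing neutral methanol, rather than methoxide, to depart.)

(CH₃)₂CH–O(H)CH₃⁺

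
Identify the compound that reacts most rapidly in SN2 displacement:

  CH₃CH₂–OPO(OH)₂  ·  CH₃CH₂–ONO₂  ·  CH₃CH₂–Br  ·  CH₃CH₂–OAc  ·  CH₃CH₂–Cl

Same R in every case — rank the leaving groups.
Rank by basicity of the departing species: weakest base leaves most easily.
CH₃CH₂–Br loses Br⁻: pKₐ(HBr) ≈ -9
CH₃CH₂–Cl loses Cl⁻: pKₐ(HCl) ≈ -7
CH₃CH₂–ONO₂ loses NO₃⁻: pKₐ(HNO₃) ≈ -1.3
CH₃CH₂–OPO(OH)₂ loses H₂PO₄⁻: pKₐ(H₃PO₄) ≈ 2.1
CH₃CH₂–OAc loses AcO⁻: pKₐ(CH₃COOH) ≈ 4.8

CH₃CH₂–Br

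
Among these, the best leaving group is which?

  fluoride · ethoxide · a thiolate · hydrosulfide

fluoride: pKₐ(HF) ≈ 3.2
hydrosulfide: pKₐ(H₂S) ≈ 7
a thiolate: pKₐ(RSH (a thiol)) ≈ 10.5
ethoxide: pKₐ(CH₃CH₂OH) ≈ 16

fluoride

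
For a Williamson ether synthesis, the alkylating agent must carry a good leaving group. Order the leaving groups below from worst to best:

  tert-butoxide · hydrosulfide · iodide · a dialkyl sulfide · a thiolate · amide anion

Leaving-group ability tracks the stability of the departed species; conjugate-acid pKₐ is the usual yardstick (lower pKₐ → better LG).
iodide: pKₐ(HI) ≈ -10
a dialkyl sulfide: pKₐ(R'₂SH⁺) ≈ -7
hydrosulfide: pKₐ(H₂S) ≈ 7
a thiolate: pKₐ(RSH (a thiol)) ≈ 10.5
tert-butoxide: pKₐ(t-BuOH) ≈ 18
amide anion: pKₐ(NH₃) ≈ 38
The question asks for worst first, so the sequence is read in increasing leaving-group ability.

amide anion < tert-butoxide < a thiolate < hydrosulfide < a dialkyl sulfide < iodide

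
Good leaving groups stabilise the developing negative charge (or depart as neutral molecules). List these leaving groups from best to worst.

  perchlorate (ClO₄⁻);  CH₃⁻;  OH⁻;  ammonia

perchlorate (ClO₄⁻) > ammonia > OH⁻ > CH₃⁻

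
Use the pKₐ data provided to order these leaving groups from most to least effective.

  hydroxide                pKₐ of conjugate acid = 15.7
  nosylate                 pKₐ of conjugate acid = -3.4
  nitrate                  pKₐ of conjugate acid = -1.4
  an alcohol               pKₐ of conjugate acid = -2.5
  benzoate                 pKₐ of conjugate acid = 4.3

nosylate > an alcohol > nitrate > benzoate > hydroxide

Lower conjugate-acid pKₐ ⇒ weaker base ⇒ better leaving group.
Sorting by the given values: nosylate (-3.4), an alcohol (-2.5), nitrate (-1.4), benzoate (4.3), hydroxide (15.7).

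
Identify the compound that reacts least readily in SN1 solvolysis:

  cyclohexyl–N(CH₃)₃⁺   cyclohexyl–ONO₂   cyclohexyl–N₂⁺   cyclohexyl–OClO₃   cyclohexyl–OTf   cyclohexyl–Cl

cyclohexyl–N(CH₃)₃⁺

The skeletons are identical, so relative rate is governed entirely by leaving-group ability.
Leaving-group ability tracks the stability of the departed species; conjugate-acid pKₐ is the usual yardstick (lower pKₐ → better LG).
cyclohexyl–N₂⁺ loses N₂: no meaningful conjugate acid; N₂ departs as an exceptionally stable neutral molecule
cyclohexyl–OTf loses OTf⁻: pKₐ(CF₃SO₃H (triflic acid)) ≈ -14
cyclohexyl–OClO₃ loses ClO₄⁻: pKₐ(HClO₄) ≈ -10
cyclohexyl–Cl loses Cl⁻: pKₐ(HCl) ≈ -7
cyclohexyl–ONO₂ loses NO₃⁻: pKₐ(HNO₃) ≈ -1.3
cyclohexyl–N(CH₃)₃⁺ loses NR'₃: pKₐ(R'₃NH⁺) ≈ 10.7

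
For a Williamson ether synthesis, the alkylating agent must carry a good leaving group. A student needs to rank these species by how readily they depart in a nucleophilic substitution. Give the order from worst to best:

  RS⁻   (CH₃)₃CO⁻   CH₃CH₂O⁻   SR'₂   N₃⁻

SR'₂: pKₐ(R'₂SH⁺) ≈ -7 — neutral; leaves from a sulfonium salt (R–SR'₂⁺)
N₃⁻: pKₐ(HN₃) ≈ 4.7 — linear, resonance-stabilised
RS⁻: pKₐ(RSH (a thiol)) ≈ 10.5 — moderately basic; rarely leaves without activation
CH₃CH₂O⁻: pKₐ(CH₃CH₂OH) ≈ 16
(CH₃)₃CO⁻: pKₐ(t-BuOH) ≈ 18 — bulky, strongly basic alkoxide
Listed from poorest to best leaving group as asked.

(CH₃)₃CO⁻ < CH₃CH₂O⁻ < RS⁻ < N₃⁻ < SR'₂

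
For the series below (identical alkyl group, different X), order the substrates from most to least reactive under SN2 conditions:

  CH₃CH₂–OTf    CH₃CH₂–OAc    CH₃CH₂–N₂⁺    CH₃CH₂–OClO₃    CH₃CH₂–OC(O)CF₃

Identical carbon frameworks mean the comparison reduces to leaving-group quality.
The more stable X⁻ (or X) is on its own — i.e. the weaker a base it is — the better a leaving group it makes.
CH₃CH₂–N₂⁺ loses N₂: no meaningful conjugate acid; N₂ departs as an exceptionally stable neutral molecule
CH₃CH₂–OTf loses OTf⁻: pKₐ(CF₃SO₃H (triflic acid)) ≈ -14
CH₃CH₂–OClO₃ loses ClO₄⁻: pKₐ(HClO₄) ≈ -10
CH₃CH₂–OC(O)CF₃ loses CF₃COO⁻: pKₐ(CF₃COOH) ≈ 0.2
CH₃CH₂–OAc loses AcO⁻: pKₐ(CH₃COOH) ≈ 4.8

CH₃CH₂–N₂⁺ > CH₃CH₂–OTf > CH₃CH₂–OClO₃ > CH₃CH₂–OC(O)CF₃ > CH₃CH₂–OAc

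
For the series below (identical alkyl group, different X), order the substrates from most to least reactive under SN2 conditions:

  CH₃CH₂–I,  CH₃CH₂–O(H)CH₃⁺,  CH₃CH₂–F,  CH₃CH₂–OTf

CH₃CH₂–OTf > CH₃CH₂–I > CH₃CH₂–O(H)CH₃⁺ > CH₃CH₂–F

With the same alkyl group throughout, only the leaving group differentiates the rates.
A good leaving group is a weak base: the lower the pKₐ of its conjugate acid, the more readily it departs.
CH₃CH₂–OTf loses OTf⁻: pKₐ(CF₃SO₃H (triflic acid)) ≈ -14
CH₃CH₂–I loses I⁻: pKₐ(HI) ≈ -10
CH₃CH₂–O(H)CH₃⁺ loses R'OH: pKₐ(R'OH₂⁺) ≈ -2.4
CH₃CH₂–F loses F⁻: pKₐ(HF) ≈ 3.2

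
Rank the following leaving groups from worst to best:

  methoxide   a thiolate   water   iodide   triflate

triflate: pKₐ(CF₃SO₃H (triflic acid)) ≈ -14
iodide: pKₐ(HI) ≈ -10
water: pKₐ(H₃O⁺) ≈ -1.7 — neutral; leaves from a protonated alcohol (R–OH₂⁺)
a thiolate: pKₐ(RSH (a thiol)) ≈ 10.5 — moderately basic; rarely leaves without activation
methoxide: pKₐ(CH₃OH) ≈ 15.5 — strong base; alkoxides do not leave unassisted
Reversing gives the worst-to-best order requested.

methoxide < a thiolate < water < iodide < triflate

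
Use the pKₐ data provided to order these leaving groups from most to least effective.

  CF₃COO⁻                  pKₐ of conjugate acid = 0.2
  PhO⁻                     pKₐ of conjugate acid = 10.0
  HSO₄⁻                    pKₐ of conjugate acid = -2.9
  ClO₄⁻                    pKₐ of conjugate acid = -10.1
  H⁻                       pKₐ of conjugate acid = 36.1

Lower conjugate-acid pKₐ ⇒ weaker base ⇒ better leaving group.
Sorting by the given values: ClO₄⁻ (-10.1), HSO₄⁻ (-2.9), CF₃COO⁻ (0.2), PhO⁻ (10.0), H⁻ (36.1).

ClO₄⁻ > HSO₄⁻ > CF₃COO⁻ > PhO⁻ > H⁻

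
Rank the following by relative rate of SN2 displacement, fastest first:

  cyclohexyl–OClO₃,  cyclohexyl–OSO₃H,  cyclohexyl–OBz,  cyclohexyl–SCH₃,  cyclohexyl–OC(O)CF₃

Same R in every case — rank the leaving groups.
Rank by basicity of the departing species: weakest base leaves most easily.
cyclohexyl–OClO₃ loses ClO₄⁻: pKₐ(HClO₄) ≈ -10
cyclohexyl–OSO₃H loses HSO₄⁻: pKₐ(H₂SO₄) ≈ -3
cyclohexyl–OC(O)CF₃ loses CF₃COO⁻: pKₐ(CF₃COOH) ≈ 0.2
cyclohexyl–OBz loses PhCOO⁻: pKₐ(C₆H₅COOH) ≈ 4.2
cyclohexyl–SCH₃ loses RS⁻: pKₐ(RSH (a thiol)) ≈ 10.5

cyclohexyl–OClO₃ > cyclohexyl–OSO₃H > cyclohexyl–OC(O)CF₃ > cyclohexyl–OBz > cyclohexyl–SCH₃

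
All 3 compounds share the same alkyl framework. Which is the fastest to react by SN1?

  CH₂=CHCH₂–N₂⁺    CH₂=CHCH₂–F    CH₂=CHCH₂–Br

The skeletons are identical, so relative rate is governed entirely by leaving-group ability.
The more stable X⁻ (or X) is on its own — i.e. the weaker a base it is — the better a leaving group it makes.
CH₂=CHCH₂–N₂⁺ loses N₂: no meaningful conjugate acid; N₂ departs as an exceptionally stable neutral molecule
CH₂=CHCH₂–Br loses Br⁻: pKₐ(HBr) ≈ -9
CH₂=CHCH₂–F loses F⁻: pKₐ(HF) ≈ 3.2

CH₂=CHCH₂–N₂⁺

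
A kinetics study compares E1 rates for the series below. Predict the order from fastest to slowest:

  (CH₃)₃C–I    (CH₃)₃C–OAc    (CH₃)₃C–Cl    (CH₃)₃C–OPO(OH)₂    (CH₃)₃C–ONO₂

Identical carbon frameworks mean the comparison reduces to leaving-group quality.
The more stable X⁻ (or X) is on its own — i.e. the weaker a base it is — the better a leaving group it makes.
(CH₃)₃C–I loses I⁻: pKₐ(HI) ≈ -10
(CH₃)₃C–Cl loses Cl⁻: pKₐ(HCl) ≈ -7
(CH₃)₃C–ONO₂ loses NO₃⁻: pKₐ(HNO₃) ≈ -1.3
(CH₃)₃C–OPO(OH)₂ loses H₂PO₄⁻: pKₐ(H₃PO₄) ≈ 2.1
(CH₃)₃C–OAc loses AcO⁻: pKₐ(CH₃COOH) ≈ 4.8

(CH₃)₃C–I > (CH₃)₃C–Cl > (CH₃)₃C–ONO₂ > (CH₃)₃C–OPO(OH)₂ > (CH₃)₃C–OAc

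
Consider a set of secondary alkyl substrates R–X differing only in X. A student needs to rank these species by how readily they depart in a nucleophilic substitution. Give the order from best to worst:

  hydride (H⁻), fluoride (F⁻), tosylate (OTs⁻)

tosylate (OTs⁻) > fluoride (F⁻) > hydride (H⁻)

A good leaving group is a weak base: the lower the pKₐ of its conjugate acid, the more readily it departs.
tosylate (OTs⁻): pKₐ(p-CH₃C₆H₄SO₃H (TsOH)) ≈ -2.8
fluoride (F⁻): pKₐ(HF) ≈ 3.2
hydride (H⁻): pKₐ(H₂) ≈ 36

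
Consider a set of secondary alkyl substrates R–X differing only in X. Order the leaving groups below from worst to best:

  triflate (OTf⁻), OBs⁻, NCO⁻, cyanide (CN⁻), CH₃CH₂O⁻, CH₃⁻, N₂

CH₃⁻ < CH₃CH₂O⁻ < cyanide (CN⁻) < NCO⁻ < OBs⁻ < triflate (OTf⁻) < N₂

The more stable X⁻ (or X) is on its own — i.e. the weaker a base it is — the better a leaving group it makes.
N₂: no meaningful conjugate acid; N₂ departs as an exceptionally stable neutral molecule
triflate (OTf⁻): pKₐ(CF₃SO₃H (triflic acid)) ≈ -14
OBs⁻: pKₐ(p-BrC₆H₄SO₃H) ≈ -2.8
NCO⁻: pKₐ(HOCN) ≈ 3.5
cyanide (CN⁻): pKₐ(HCN) ≈ 9.2
CH₃CH₂O⁻: pKₐ(CH₃CH₂OH) ≈ 16
CH₃⁻: pKₐ(CH₄) ≈ 48
Listed from poorest to best leaving group as asked.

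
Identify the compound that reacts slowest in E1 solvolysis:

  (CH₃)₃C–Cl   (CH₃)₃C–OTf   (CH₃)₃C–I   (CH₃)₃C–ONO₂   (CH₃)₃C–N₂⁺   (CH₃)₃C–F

(CH₃)₃C–F

With the same alkyl group throughout, only the leaving group differentiates the rates.
A good leaving group is a weak base: the lower the pKₐ of its conjugate acid, the more readily it departs.
(CH₃)₃C–N₂⁺ loses N₂: no meaningful conjugate acid; N₂ departs as an exceptionally stable neutral molecule
(CH₃)₃C–OTf loses OTf⁻: pKₐ(CF₃SO₃H (triflic acid)) ≈ -14
(CH₃)₃C–I loses I⁻: pKₐ(HI) ≈ -10
(CH₃)₃C–Cl loses Cl⁻: pKₐ(HCl) ≈ -7
(CH₃)₃C–ONO₂ loses NO₃⁻: pKₐ(HNO₃) ≈ -1.3
(CH₃)₃C–F loses F⁻: pKₐ(HF) ≈ 3.2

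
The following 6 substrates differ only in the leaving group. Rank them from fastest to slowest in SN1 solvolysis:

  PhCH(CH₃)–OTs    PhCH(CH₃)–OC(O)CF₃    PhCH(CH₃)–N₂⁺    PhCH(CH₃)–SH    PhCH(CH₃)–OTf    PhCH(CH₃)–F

PhCH(CH₃)–N₂⁺ > PhCH(CH₃)–OTf > PhCH(CH₃)–OTs > PhCH(CH₃)–OC(O)CF₃ > PhCH(CH₃)–F > PhCH(CH₃)–SH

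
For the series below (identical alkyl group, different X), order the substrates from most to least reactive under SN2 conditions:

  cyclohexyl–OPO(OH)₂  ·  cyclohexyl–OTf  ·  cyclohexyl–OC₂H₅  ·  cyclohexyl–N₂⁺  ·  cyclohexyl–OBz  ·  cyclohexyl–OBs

Same R in every case — rank the leaving groups.
The more stable X⁻ (or X) is on its own — i.e. the weaker a base it is — the better a leaving group it makes.
cyclohexyl–N₂⁺ loses N₂: no meaningful conjugate acid; N₂ departs as an exceptionally stable neutral molecule
cyclohexyl–OTf loses OTf⁻: pKₐ(CF₃SO₃H (triflic acid)) ≈ -14
cyclohexyl–OBs loses OBs⁻: pKₐ(p-BrC₆H₄SO₃H) ≈ -2.8
cyclohexyl–OPO(OH)₂ loses H₂PO₄⁻: pKₐ(H₃PO₄) ≈ 2.1
cyclohexyl–OBz loses PhCOO⁻: pKₐ(C₆H₅COOH) ≈ 4.2
cyclohexyl–OC₂H₅ loses CH₃CH₂O⁻: pKₐ(CH₃CH₂OH) ≈ 16

cyclohexyl–N₂⁺ > cyclohexyl–OTf > cyclohexyl–OBs > cyclohexyl–OPO(OH)₂ > cyclohexyl–OBz > cyclohexyl–OC₂H₅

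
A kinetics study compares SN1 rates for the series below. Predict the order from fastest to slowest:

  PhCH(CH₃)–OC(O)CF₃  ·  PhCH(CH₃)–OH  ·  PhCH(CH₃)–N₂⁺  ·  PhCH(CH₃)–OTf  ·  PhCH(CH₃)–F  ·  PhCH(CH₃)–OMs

PhCH(CH₃)–N₂⁺ > PhCH(CH₃)–OTf > PhCH(CH₃)–OMs > PhCH(CH₃)–OC(O)CF₃ > PhCH(CH₃)–F > PhCH(CH₃)–OH

With the same alkyl group throughout, only the leaving group differentiates the rates.
The more stable X⁻ (or X) is on its own — i.e. the weaker a base it is — the better a leaving group it makes.
PhCH(CH₃)–N₂⁺ loses N₂: no meaningful conjugate acid; N₂ departs as an exceptionally stable neutral molecule
PhCH(CH₃)–OTf loses OTf⁻: pKₐ(CF₃SO₃H (triflic acid)) ≈ -14
PhCH(CH₃)–OMs loses OMs⁻: pKₐ(CH₃SO₃H (MsOH)) ≈ -1.9
PhCH(CH₃)–OC(O)CF₃ loses CF₃COO⁻: pKₐ(CF₃COOH) ≈ 0.2
PhCH(CH₃)–F loses F⁻: pKₐ(HF) ≈ 3.2
PhCH(CH₃)–OH loses OH⁻: pKₐ(H₂O) ≈ 15.7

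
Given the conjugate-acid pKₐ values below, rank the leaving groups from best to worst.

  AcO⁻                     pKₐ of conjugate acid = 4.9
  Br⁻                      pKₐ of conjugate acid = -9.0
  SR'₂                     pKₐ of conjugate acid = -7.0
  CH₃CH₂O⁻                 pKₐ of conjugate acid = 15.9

Lower conjugate-acid pKₐ ⇒ weaker base ⇒ better leaving group.
Sorting by the given values: Br⁻ (-9.0), SR'₂ (-7.0), AcO⁻ (4.9), CH₃CH₂O⁻ (15.9).

Br⁻ > SR'₂ > AcO⁻ > CH₃CH₂O⁻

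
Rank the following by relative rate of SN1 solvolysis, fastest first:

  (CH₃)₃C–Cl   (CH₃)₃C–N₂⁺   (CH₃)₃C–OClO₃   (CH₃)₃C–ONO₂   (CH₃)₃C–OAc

(CH₃)₃C–N₂⁺ > (CH₃)₃C–OClO₃ > (CH₃)₃C–Cl > (CH₃)₃C–ONO₂ > (CH₃)₃C–OAc

Same R in every case — rank the leaving groups.
Leaving-group ability tracks the stability of the departed species; conjugate-acid pKₐ is the usual yardstick (lower pKₐ → better LG).
(CH₃)₃C–N₂⁺ loses N₂: no meaningful conjugate acid; N₂ departs as an exceptionally stable neutral molecule
(CH₃)₃C–OClO₃ loses ClO₄⁻: pKₐ(HClO₄) ≈ -10
(CH₃)₃C–Cl loses Cl⁻: pKₐ(HCl) ≈ -7
(CH₃)₃C–ONO₂ loses NO₃⁻: pKₐ(HNO₃) ≈ -1.3
(CH₃)₃C–OAc loses AcO⁻: pKₐ(CH₃COOH) ≈ 4.8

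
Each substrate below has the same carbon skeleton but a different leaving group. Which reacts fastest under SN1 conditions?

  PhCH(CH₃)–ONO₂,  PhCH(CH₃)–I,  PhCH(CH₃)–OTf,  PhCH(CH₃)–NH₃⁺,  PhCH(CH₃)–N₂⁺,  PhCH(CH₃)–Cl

With the same alkyl group throughout, only the leaving group differentiates the rates.
The more stable X⁻ (or X) is on its own — i.e. the weaker a base it is — the better a leaving group it makes.
PhCH(CH₃)–N₂⁺ loses N₂: no meaningful conjugate acid; N₂ departs as an exceptionally stable neutral molecule
PhCH(CH₃)–OTf loses OTf⁻: pKₐ(CF₃SO₃H (triflic acid)) ≈ -14
PhCH(CH₃)–I loses I⁻: pKₐ(HI) ≈ -10
PhCH(CH₃)–Cl loses Cl⁻: pKₐ(HCl) ≈ -7
PhCH(CH₃)–ONO₂ loses NO₃⁻: pKₐ(HNO₃) ≈ -1.3
PhCH(CH₃)–NH₃⁺ loses NH₃: pKₐ(NH₄⁺) ≈ 9.2

PhCH(CH₃)–N₂⁺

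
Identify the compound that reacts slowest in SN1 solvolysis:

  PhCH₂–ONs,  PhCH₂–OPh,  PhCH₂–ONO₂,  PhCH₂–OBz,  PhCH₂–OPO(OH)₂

PhCH₂–OPh

With the same alkyl group throughout, only the leaving group differentiates the rates.
The more stable X⁻ (or X) is on its own — i.e. the weaker a base it is — the better a leaving group it makes.
PhCH₂–ONs loses ONs⁻: pKₐ(p-O₂NC₆H₄SO₃H) ≈ -3.5
PhCH₂–ONO₂ loses NO₃⁻: pKₐ(HNO₃) ≈ -1.3
PhCH₂–OPO(OH)₂ loses H₂PO₄⁻: pKₐ(H₃PO₄) ≈ 2.1
PhCH₂–OBz loses PhCOO⁻: pKₐ(C₆H₅COOH) ≈ 4.2
PhCH₂–OPh loses PhO⁻: pKₐ(C₆H₅OH (phenol)) ≈ 10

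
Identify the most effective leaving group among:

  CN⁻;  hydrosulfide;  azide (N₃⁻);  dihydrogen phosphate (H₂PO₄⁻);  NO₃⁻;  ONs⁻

ONs⁻: pKₐ(p-O₂NC₆H₄SO₃H) ≈ -3.5
NO₃⁻: pKₐ(HNO₃) ≈ -1.3
dihydrogen phosphate (H₂PO₄⁻): pKₐ(H₃PO₄) ≈ 2.1
azide (N₃⁻): pKₐ(HN₃) ≈ 4.7
hydrosulfide: pKₐ(H₂S) ≈ 7
CN⁻: pKₐ(HCN) ≈ 9.2

ONs⁻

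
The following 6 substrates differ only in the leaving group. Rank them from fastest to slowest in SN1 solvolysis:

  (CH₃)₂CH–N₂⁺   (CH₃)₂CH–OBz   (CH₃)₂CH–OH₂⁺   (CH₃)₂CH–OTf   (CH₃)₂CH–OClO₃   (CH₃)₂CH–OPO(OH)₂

Same R in every case — rank the leaving groups.
Leaving-group ability tracks the stability of the departed species; conjugate-acid pKₐ is the usual yardstick (lower pKₐ → better LG).
(CH₃)₂CH–N₂⁺ loses N₂: no meaningful conjugate acid; N₂ departs as an exceptionally stable neutral molecule
(CH₃)₂CH–OTf loses OTf⁻: pKₐ(CF₃SO₃H (triflic acid)) ≈ -14
(CH₃)₂CH–OClO₃ loses ClO₄⁻: pKₐ(HClO₄) ≈ -10
(CH₃)₂CH–OH₂⁺ loses H₂O: pKₐ(H₃O⁺) ≈ -1.7
(CH₃)₂CH–OPO(OH)₂ loses H₂PO₄⁻: pKₐ(H₃PO₄) ≈ 2.1
(CH₃)₂CH–OBz loses PhCOO⁻: pKₐ(C₆H₅COOH) ≈ 4.2

(CH₃)₂CH–N₂⁺ > (CH₃)₂CH–OTf > (CH₃)₂CH–OClO₃ > (CH₃)₂CH–OH₂⁺ > (CH₃)₂CH–OPO(OH)₂ > (CH₃)₂CH–OBz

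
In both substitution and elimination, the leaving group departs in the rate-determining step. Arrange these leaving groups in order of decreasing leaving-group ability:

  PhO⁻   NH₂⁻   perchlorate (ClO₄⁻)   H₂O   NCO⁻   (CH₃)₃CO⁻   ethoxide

perchlorate (ClO₄⁻) > H₂O > NCO⁻ > PhO⁻ > ethoxide > (CH₃)₃CO⁻ > NH₂⁻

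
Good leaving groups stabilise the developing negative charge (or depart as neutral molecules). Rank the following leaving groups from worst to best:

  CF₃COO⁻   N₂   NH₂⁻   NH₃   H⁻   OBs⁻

NH₂⁻ < H⁻ < NH₃ < CF₃COO⁻ < OBs⁻ < N₂

Leaving-group ability tracks the stability of the departed species; conjugate-acid pKₐ is the usual yardstick (lower pKₐ → better LG).
N₂: no meaningful conjugate acid; N₂ departs as an exceptionally stable neutral molecule
OBs⁻: pKₐ(p-BrC₆H₄SO₃H) ≈ -2.8
CF₃COO⁻: pKₐ(CF₃COOH) ≈ 0.2
NH₃: pKₐ(NH₄⁺) ≈ 9.2
H⁻: pKₐ(H₂) ≈ 36
NH₂⁻: pKₐ(NH₃) ≈ 38
Reversing gives the worst-to-best order requested.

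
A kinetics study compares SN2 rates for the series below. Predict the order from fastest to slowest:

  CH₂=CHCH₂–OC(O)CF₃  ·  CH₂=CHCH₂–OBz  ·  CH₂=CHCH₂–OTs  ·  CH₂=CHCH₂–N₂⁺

Identical carbon frameworks mean the comparison reduces to leaving-group quality.
Rank by basicity of the departing species: weakest base leaves most easily.
CH₂=CHCH₂–N₂⁺ loses N₂: no meaningful conjugate acid; N₂ departs as an exceptionally stable neutral molecule
CH₂=CHCH₂–OTs loses OTs⁻: pKₐ(p-CH₃C₆H₄SO₃H (TsOH)) ≈ -2.8
CH₂=CHCH₂–OC(O)CF₃ loses CF₃COO⁻: pKₐ(CF₃COOH) ≈ 0.2
CH₂=CHCH₂–OBz loses PhCOO⁻: pKₐ(C₆H₅COOH) ≈ 4.2

CH₂=CHCH₂–N₂⁺ > CH₂=CHCH₂–OTs > CH₂=CHCH₂–OC(O)CF₃ > CH₂=CHCH₂–OBz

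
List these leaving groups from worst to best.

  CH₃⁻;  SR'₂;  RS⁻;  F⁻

The more stable X⁻ (or X) is on its own — i.e. the weaker a base it is — the better a leaving group it makes.
SR'₂: pKₐ(R'₂SH⁺) ≈ -7
F⁻: pKₐ(HF) ≈ 3.2
RS⁻: pKₐ(RSH (a thiol)) ≈ 10.5
CH₃⁻: pKₐ(CH₄) ≈ 48
Reversing gives the worst-to-best order requested.

CH₃⁻ < RS⁻ < F⁻ < SR'₂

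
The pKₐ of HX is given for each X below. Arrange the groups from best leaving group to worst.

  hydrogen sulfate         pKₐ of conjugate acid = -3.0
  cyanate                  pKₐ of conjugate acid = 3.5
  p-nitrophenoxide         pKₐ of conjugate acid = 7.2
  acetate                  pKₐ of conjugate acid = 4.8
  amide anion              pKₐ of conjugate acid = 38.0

hydrogen sulfate > cyanate > acetate > p-nitrophenoxide > amide anion

Lower conjugate-acid pKₐ ⇒ weaker base ⇒ better leaving group.
Sorting by the given values: hydrogen sulfate (-3.0), cyanate (3.5), acetate (4.8), p-nitrophenoxide (7.2), amide anion (38.0).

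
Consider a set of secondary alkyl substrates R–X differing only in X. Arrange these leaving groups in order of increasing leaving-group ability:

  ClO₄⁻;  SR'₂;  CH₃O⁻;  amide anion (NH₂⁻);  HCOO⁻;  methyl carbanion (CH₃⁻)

methyl carbanion (CH₃⁻) < amide anion (NH₂⁻) < CH₃O⁻ < HCOO⁻ < SR'₂ < ClO₄⁻

Leaving-group ability tracks the stability of the departed species; conjugate-acid pKₐ is the usual yardstick (lower pKₐ → better LG).
ClO₄⁻: pKₐ(HClO₄) ≈ -10
SR'₂: pKₐ(R'₂SH⁺) ≈ -7
HCOO⁻: pKₐ(HCOOH) ≈ 3.8
CH₃O⁻: pKₐ(CH₃OH) ≈ 15.5
amide anion (NH₂⁻): pKₐ(NH₃) ≈ 38
methyl carbanion (CH₃⁻): pKₐ(CH₄) ≈ 48
Listed from poorest to best leaving group as asked.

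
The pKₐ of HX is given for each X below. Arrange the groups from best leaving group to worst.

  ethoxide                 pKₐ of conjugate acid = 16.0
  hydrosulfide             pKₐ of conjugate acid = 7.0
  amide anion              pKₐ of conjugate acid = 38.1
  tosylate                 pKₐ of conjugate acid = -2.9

Lower conjugate-acid pKₐ ⇒ weaker base ⇒ better leaving group.
Sorting by the given values: tosylate (-2.9), hydrosulfide (7.0), ethoxide (16.0), amide anion (38.1).

tosylate > hydrosulfide > ethoxide > amide anion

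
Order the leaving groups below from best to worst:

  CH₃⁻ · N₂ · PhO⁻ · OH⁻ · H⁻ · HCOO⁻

Rank by basicity of the departing species: weakest base leaves most easily.
N₂: no meaningful conjugate acid; N₂ departs as an exceptionally stable neutral molecule
HCOO⁻: pKₐ(HCOOH) ≈ 3.8 — resonance-stabilised carboxylate
PhO⁻: pKₐ(C₆H₅OH (phenol)) ≈ 10 — resonance into the ring helps, but still a poor LG
OH⁻: pKₐ(H₂O) ≈ 15.7
H⁻: pKₐ(H₂) ≈ 36 — extremely strong base; leaves only in special hydride-transfer contexts
CH₃⁻: pKₐ(CH₄) ≈ 48 — unstabilised carbanion; the worst conceivable leaving group

N₂ > HCOO⁻ > PhO⁻ > OH⁻ > H⁻ > CH₃⁻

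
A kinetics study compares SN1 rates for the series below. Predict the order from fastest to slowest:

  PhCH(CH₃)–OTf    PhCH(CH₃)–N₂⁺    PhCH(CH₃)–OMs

With the same alkyl group throughout, only the leaving group differentiates the rates.
Leaving-group ability tracks the stability of the departed species; conjugate-acid pKₐ is the usual yardstick (lower pKₐ → better LG).
PhCH(CH₃)–N₂⁺ loses N₂: no meaningful conjugate acid; N₂ departs as an exceptionally stable neutral molecule
PhCH(CH₃)–OTf loses OTf⁻: pKₐ(CF₃SO₃H (triflic acid)) ≈ -14
PhCH(CH₃)–OMs loses OMs⁻: pKₐ(CH₃SO₃H (MsOH)) ≈ -1.9

PhCH(CH₃)–N₂⁺ > PhCH(CH₃)–OTf > PhCH(CH₃)–OMs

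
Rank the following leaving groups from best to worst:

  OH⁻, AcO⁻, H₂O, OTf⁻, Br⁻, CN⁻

OTf⁻ > Br⁻ > H₂O > AcO⁻ > CN⁻ > OH⁻

Leaving-group ability tracks the stability of the departed species; conjugate-acid pKₐ is the usual yardstick (lower pKₐ → better LG).
OTf⁻: pKₐ(CF₃SO₃H (triflic acid)) ≈ -14
Br⁻: pKₐ(HBr) ≈ -9
H₂O: pKₐ(H₃O⁺) ≈ -1.7
AcO⁻: pKₐ(CH₃COOH) ≈ 4.8
CN⁻: pKₐ(HCN) ≈ 9.2
OH⁻: pKₐ(H₂O) ≈ 15.7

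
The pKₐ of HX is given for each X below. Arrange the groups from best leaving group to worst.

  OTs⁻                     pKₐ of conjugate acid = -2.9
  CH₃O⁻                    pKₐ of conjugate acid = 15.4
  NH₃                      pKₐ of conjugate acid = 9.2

Lower conjugate-acid pKₐ ⇒ weaker base ⇒ better leaving group.
Sorting by the given values: OTs⁻ (-2.9), NH₃ (9.2), CH₃O⁻ (15.4).

OTs⁻ > NH₃ > CH₃O⁻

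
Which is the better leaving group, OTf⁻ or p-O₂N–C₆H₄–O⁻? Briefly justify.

OTf⁻

OTf⁻ is the better leaving group.
pKₐ(CF₃SO₃H (triflic acid)) ≈ -14 versus pKₐ(p-nitrophenol) ≈ 7.2: OTf⁻ is the much weaker base.
Charge spread over three oxygens and a CF₃ group; the premier leaving group in synthesis.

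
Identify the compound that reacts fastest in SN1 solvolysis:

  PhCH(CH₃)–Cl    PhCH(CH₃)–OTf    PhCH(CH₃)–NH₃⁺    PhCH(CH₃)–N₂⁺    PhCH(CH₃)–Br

PhCH(CH₃)–N₂⁺

Identical carbon frameworks mean the comparison reduces to leaving-group quality.
Leaving-group ability tracks the stability of the departed species; conjugate-acid pKₐ is the usual yardstick (lower pKₐ → better LG).
PhCH(CH₃)–N₂⁺ loses N₂: no meaningful conjugate acid; N₂ departs as an exceptionally stable neutral molecule
PhCH(CH₃)–OTf loses OTf⁻: pKₐ(CF₃SO₃H (triflic acid)) ≈ -14
PhCH(CH₃)–Br loses Br⁻: pKₐ(HBr) ≈ -9
PhCH(CH₃)–Cl loses Cl⁻: pKₐ(HCl) ≈ -7
PhCH(CH₃)–NH₃⁺ loses NH₃: pKₐ(NH₄⁺) ≈ 9.2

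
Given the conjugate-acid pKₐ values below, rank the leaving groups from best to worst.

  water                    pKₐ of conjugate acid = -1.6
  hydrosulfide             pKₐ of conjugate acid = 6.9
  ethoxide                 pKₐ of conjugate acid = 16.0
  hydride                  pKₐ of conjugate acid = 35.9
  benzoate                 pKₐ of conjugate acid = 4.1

water > benzoate > hydrosulfide > ethoxide > hydride

Lower conjugate-acid pKₐ ⇒ weaker base ⇒ better leaving group.
Sorting by the given values: water (-1.6), benzoate (4.1), hydrosulfide (6.9), ethoxide (16.0), hydride (35.9).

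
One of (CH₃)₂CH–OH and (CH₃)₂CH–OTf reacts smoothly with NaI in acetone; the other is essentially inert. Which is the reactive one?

From (CH₃)₂CH–OH the departing group would be OH⁻ (pKₐ(H₂O) ≈ 15.7). Strong base; essentially never leaves without prior activation.
From (CH₃)₂CH–OTf the leaving group is OTf⁻ (pKₐ(CF₃SO₃H (triflic acid)) ≈ -14). Charge spread over three oxygens and a CF₃ group; the premier leaving group in synthesis.
(In practice (CH₃)₂CH–OTf is made from (CH₃)₂CH–OH by treatment with Tf₂O / 2,6-lutidine, converting the hydroxyl into a triflate.)

(CH₃)₂CH–OTf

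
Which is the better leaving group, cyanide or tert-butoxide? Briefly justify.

cyanide

cyanide is the better leaving group.
pKₐ(HCN) ≈ 9.2 versus pKₐ(t-BuOH) ≈ 18: cyanide is the much weaker base.
Sp carbon stabilises the charge somewhat, but still a poor LG.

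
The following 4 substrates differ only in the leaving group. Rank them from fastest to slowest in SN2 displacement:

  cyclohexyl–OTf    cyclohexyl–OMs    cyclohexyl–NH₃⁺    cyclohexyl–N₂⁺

cyclohexyl–N₂⁺ > cyclohexyl–OTf > cyclohexyl–OMs > cyclohexyl–NH₃⁺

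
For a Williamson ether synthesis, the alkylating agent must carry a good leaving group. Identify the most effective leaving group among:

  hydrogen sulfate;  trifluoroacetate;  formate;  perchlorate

perchlorate: pKₐ(HClO₄) ≈ -10
hydrogen sulfate: pKₐ(H₂SO₄) ≈ -3
trifluoroacetate: pKₐ(CF₃COOH) ≈ 0.2
formate: pKₐ(HCOOH) ≈ 3.8

perchlorate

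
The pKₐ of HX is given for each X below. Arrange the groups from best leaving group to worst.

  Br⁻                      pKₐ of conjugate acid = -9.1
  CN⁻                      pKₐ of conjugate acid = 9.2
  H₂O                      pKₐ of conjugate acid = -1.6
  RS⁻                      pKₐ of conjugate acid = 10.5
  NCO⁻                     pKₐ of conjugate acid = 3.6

Br⁻ > H₂O > NCO⁻ > CN⁻ > RS⁻

Lower conjugate-acid pKₐ ⇒ weaker base ⇒ better leaving group.
Sorting by the given values: Br⁻ (-9.1), H₂O (-1.6), NCO⁻ (3.6), CN⁻ (9.2), RS⁻ (10.5).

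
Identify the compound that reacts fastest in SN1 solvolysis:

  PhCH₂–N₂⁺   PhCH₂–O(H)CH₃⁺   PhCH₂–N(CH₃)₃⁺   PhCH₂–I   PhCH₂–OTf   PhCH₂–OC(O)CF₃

PhCH₂–N₂⁺

With the same alkyl group throughout, only the leaving group differentiates the rates.
Rank by basicity of the departing species: weakest base leaves most easily.
PhCH₂–N₂⁺ loses N₂: no meaningful conjugate acid; N₂ departs as an exceptionally stable neutral molecule
PhCH₂–OTf loses OTf⁻: pKₐ(CF₃SO₃H (triflic acid)) ≈ -14
PhCH₂–I loses I⁻: pKₐ(HI) ≈ -10
PhCH₂–O(H)CH₃⁺ loses R'OH: pKₐ(R'OH₂⁺) ≈ -2.4
PhCH₂–OC(O)CF₃ loses CF₃COO⁻: pKₐ(CF₃COOH) ≈ 0.2
PhCH₂–N(CH₃)₃⁺ loses NR'₃: pKₐ(R'₃NH⁺) ≈ 10.7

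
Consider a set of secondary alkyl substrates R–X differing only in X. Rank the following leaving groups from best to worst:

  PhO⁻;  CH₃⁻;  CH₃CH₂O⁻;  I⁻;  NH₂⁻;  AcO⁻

I⁻ > AcO⁻ > PhO⁻ > CH₃CH₂O⁻ > NH₂⁻ > CH₃⁻

A good leaving group is a weak base: the lower the pKₐ of its conjugate acid, the more readily it departs.
I⁻: pKₐ(HI) ≈ -10 — large, highly polarisable; very weak base
AcO⁻: pKₐ(CH₃COOH) ≈ 4.8
PhO⁻: pKₐ(C₆H₅OH (phenol)) ≈ 10 — resonance into the ring helps, but still a poor LG
CH₃CH₂O⁻: pKₐ(CH₃CH₂OH) ≈ 16
NH₂⁻: pKₐ(NH₃) ≈ 38
CH₃⁻: pKₐ(CH₄) ≈ 48 — unstabilised carbanion; the worst conceivable leaving group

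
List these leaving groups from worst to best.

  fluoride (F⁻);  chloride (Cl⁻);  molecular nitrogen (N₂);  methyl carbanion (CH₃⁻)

methyl carbanion (CH₃⁻) < fluoride (F⁻) < chloride (Cl⁻) < molecular nitrogen (N₂)

Leaving-group ability tracks the stability of the departed species; conjugate-acid pKₐ is the usual yardstick (lower pKₐ → better LG).
molecular nitrogen (N₂): no meaningful conjugate acid; N₂ departs as an exceptionally stable neutral molecule
chloride (Cl⁻): pKₐ(HCl) ≈ -7
fluoride (F⁻): pKₐ(HF) ≈ 3.2
methyl carbanion (CH₃⁻): pKₐ(CH₄) ≈ 48 — unstabilised carbanion; the worst conceivable leaving group
The question asks for worst first, so the sequence is read in increasing leaving-group ability.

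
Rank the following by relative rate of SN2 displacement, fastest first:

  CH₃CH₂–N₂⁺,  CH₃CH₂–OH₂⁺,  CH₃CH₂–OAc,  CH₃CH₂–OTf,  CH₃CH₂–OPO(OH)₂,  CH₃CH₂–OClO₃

CH₃CH₂–N₂⁺ > CH₃CH₂–OTf > CH₃CH₂–OClO₃ > CH₃CH₂–OH₂⁺ > CH₃CH₂–OPO(OH)₂ > CH₃CH₂–OAc

With the same alkyl group throughout, only the leaving group differentiates the rates.
Rank by basicity of the departing species: weakest base leaves most easily.
CH₃CH₂–N₂⁺ loses N₂: no meaningful conjugate acid; N₂ departs as an exceptionally stable neutral molecule
CH₃CH₂–OTf loses OTf⁻: pKₐ(CF₃SO₃H (triflic acid)) ≈ -14
CH₃CH₂–OClO₃ loses ClO₄⁻: pKₐ(HClO₄) ≈ -10
CH₃CH₂–OH₂⁺ loses H₂O: pKₐ(H₃O⁺) ≈ -1.7
CH₃CH₂–OPO(OH)₂ loses H₂PO₄⁻: pKₐ(H₃PO₄) ≈ 2.1
CH₃CH₂–OAc loses AcO⁻: pKₐ(CH₃COOH) ≈ 4.8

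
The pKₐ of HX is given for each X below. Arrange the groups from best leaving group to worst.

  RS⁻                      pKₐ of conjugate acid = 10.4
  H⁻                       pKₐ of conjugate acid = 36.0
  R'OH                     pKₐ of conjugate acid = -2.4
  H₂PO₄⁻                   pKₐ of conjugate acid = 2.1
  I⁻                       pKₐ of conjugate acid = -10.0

I⁻ > R'OH > H₂PO₄⁻ > RS⁻ > H⁻

Lower conjugate-acid pKₐ ⇒ weaker base ⇒ better leaving group.
Sorting by the given values: I⁻ (-10.0), R'OH (-2.4), H₂PO₄⁻ (2.1), RS⁻ (10.4), H⁻ (36.0).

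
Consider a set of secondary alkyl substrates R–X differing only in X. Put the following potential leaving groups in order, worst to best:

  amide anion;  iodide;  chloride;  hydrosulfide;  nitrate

iodide: pKₐ(HI) ≈ -10 — large, highly polarisable; very weak base
chloride: pKₐ(HCl) ≈ -7
nitrate: pKₐ(HNO₃) ≈ -1.3 — resonance-delocalised over three oxygens
hydrosulfide: pKₐ(H₂S) ≈ 7 — larger and more polarisable than the oxygen analogue
amide anion: pKₐ(NH₃) ≈ 38
The question asks for worst first, so the sequence is read in increasing leaving-group ability.

amide anion < hydrosulfide < nitrate < chloride < iodide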